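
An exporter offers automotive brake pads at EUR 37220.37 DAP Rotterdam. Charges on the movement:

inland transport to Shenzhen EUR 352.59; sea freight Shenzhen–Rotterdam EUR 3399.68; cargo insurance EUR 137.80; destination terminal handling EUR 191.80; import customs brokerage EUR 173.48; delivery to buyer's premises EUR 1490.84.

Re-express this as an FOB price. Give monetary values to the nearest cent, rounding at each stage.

Not relevant to the conversion: inland to port — on the seller under both DAP and FOB; already in the DAP price and stays in the FOB price. brokerage — on the buyer under both terms; not part of either seller's price.
From DAP to FOB, the seller no longer bears: freight, insurance, destination terminal, delivery.
FOB price = 37220.37 − 3399.68 − 137.80 − 191.80 − 1490.84 = 32000.25

FOB price: EUR 32000.25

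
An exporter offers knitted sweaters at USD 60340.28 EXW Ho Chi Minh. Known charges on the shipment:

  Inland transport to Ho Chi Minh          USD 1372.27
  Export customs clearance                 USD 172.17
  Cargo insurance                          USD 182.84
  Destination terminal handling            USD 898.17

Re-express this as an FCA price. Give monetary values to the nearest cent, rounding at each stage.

FCA price: USD 61884.72

Not relevant to the conversion: destination terminal, insurance — on the buyer under both terms; not part of either seller's price.
From EXW to FCA, the seller additionally bears: inland to port, export clearance.
FCA price = 60340.28 + 1372.27 + 172.17 = 61884.72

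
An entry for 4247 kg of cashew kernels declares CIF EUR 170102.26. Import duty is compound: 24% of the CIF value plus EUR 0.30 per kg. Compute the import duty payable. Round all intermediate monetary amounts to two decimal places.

Import duty: EUR 42098.64

Ad valorem component: 170102.26 × 24% = 40824.54
Specific component: 4247 × 0.30 = 1274.10
Import duty = 40824.54 + 1274.10 = 42098.64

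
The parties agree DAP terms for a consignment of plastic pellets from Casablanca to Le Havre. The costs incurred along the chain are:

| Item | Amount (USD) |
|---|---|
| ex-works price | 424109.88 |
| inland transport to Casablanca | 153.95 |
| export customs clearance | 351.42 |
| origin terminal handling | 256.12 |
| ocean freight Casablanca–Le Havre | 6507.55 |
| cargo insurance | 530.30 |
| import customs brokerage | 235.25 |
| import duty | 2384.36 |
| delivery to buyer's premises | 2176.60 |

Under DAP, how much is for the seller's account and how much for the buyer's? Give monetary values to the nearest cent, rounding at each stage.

Seller: USD 434085.82; buyer: USD 2619.61

DAP: the seller bears all costs to the named destination except import duty and clearance.
Seller's account: goods 424109.88 + inland to port 153.95 + export clearance 351.42 + origin terminal 256.12 + freight 6507.55 + insurance 530.30 + delivery 2176.60 = 434085.82
Buyer's account: brokerage 235.25 + duty 2384.36 = 2619.61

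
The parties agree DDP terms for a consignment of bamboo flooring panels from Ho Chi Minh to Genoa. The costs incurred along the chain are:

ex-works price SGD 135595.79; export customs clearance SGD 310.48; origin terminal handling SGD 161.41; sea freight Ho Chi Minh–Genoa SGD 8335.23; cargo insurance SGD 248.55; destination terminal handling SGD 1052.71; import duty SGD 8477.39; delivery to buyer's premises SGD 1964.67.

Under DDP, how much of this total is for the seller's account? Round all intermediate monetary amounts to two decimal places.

Seller's account: SGD 156146.23

DDP: the seller bears all costs including import duty.
Seller's account: goods 135595.79 + export clearance 310.48 + origin terminal 161.41 + freight 8335.23 + insurance 248.55 + destination terminal 1052.71 + duty 8477.39 + delivery 1964.67 = 156146.23
Buyer's account: 0.00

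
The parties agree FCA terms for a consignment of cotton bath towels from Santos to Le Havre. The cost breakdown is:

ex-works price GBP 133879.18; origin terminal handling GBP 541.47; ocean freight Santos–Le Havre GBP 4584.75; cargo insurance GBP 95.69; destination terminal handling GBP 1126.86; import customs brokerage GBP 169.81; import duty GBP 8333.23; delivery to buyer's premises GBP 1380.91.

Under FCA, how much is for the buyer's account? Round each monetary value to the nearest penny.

FCA: the seller delivers export-cleared goods to the carrier; the buyer bears costs from that point.
Seller's account: goods 133879.18 = 133879.18
Buyer's account: origin terminal 541.47 + freight 4584.75 + insurance 95.69 + destination terminal 1126.86 + brokerage 169.81 + duty 8333.23 + delivery 1380.91 = 16232.72

Buyer's account: GBP 16232.72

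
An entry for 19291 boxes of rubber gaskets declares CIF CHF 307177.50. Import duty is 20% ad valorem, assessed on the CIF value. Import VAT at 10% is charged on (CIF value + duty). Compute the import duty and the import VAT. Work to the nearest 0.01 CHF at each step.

Import duty = 307177.50 × 20% = 61435.50
VAT base = CIF + duty = 307177.50 + 61435.50 = 368613.00
Import VAT = 368613.00 × 10% = 36861.30

Import duty: CHF 61435.50; import VAT: CHF 36861.30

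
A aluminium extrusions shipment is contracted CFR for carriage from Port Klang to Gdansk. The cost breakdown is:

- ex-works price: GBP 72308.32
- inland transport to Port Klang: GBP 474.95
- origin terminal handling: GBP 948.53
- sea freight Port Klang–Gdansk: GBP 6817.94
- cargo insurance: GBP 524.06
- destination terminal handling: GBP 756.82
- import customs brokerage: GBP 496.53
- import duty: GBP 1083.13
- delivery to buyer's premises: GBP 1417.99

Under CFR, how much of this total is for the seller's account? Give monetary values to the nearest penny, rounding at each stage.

Seller's account: GBP 80549.74

CFR: the seller pays costs through ocean freight to the destination port, but not insurance.
Seller's account: goods 72308.32 + inland to port 474.95 + origin terminal 948.53 + freight 6817.94 = 80549.74
Buyer's account: insurance 524.06 + destination terminal 756.82 + brokerage 496.53 + duty 1083.13 + delivery 1417.99 = 4278.53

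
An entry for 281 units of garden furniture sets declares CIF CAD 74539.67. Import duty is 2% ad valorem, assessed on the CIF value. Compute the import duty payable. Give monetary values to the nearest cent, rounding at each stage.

Import duty: CAD 1490.79

Import duty = 74539.67 × 2% = 1490.79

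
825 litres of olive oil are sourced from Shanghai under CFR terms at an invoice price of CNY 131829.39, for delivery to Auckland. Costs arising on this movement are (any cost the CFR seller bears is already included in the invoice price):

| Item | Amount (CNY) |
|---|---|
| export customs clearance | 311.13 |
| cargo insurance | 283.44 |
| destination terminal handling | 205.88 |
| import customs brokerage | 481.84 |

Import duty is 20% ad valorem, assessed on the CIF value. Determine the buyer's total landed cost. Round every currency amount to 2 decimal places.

Total landed cost: CNY 159223.12

CFR: the seller pays costs through ocean freight to the destination port, but not insurance.
Already in the invoice (seller's account under CFR): export clearance — exclude.
CIF value = CFR price + insurance = 131829.39 + 283.44 = 132112.83
Import duty = 132112.83 × 20% = 26422.57
Buyer bears: insurance 283.44 + destination terminal 205.88 + brokerage 481.84 + duty 26422.57 = 27393.73
Landed cost = invoice 131829.39 + 27393.73 = 159223.12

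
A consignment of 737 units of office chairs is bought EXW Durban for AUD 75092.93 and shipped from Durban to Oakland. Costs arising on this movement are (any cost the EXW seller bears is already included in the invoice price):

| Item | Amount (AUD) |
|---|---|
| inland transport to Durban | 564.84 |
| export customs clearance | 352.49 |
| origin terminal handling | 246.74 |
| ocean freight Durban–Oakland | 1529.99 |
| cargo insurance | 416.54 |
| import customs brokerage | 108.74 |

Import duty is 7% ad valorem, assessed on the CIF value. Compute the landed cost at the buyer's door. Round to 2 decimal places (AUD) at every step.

EXW: the seller makes goods available at their premises; the buyer bears all onward costs.
CIF value = EXW price + inland to port + export clearance + origin terminal + freight + insurance = 75092.93 + 564.84 + 352.49 + 246.74 + 1529.99 + 416.54 = 78203.53
Import duty = 78203.53 × 7% = 5474.25
Buyer bears: inland to port 564.84 + export clearance 352.49 + origin terminal 246.74 + freight 1529.99 + insurance 416.54 + brokerage 108.74 + duty 5474.25 = 8693.59
Landed cost = invoice 75092.93 + 8693.59 = 83786.52

Total landed cost: AUD 83786.52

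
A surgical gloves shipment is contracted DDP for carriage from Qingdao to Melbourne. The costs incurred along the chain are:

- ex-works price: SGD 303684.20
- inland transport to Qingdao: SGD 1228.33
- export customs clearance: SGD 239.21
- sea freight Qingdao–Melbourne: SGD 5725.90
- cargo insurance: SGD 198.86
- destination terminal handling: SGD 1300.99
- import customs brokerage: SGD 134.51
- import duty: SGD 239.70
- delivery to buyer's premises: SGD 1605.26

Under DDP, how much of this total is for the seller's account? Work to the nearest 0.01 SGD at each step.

Seller's account: SGD 314356.96

DDP: the seller bears all costs including import duty.
Seller's account: goods 303684.20 + inland to port 1228.33 + export clearance 239.21 + freight 5725.90 + insurance 198.86 + destination terminal 1300.99 + brokerage 134.51 + duty 239.70 + delivery 1605.26 = 314356.96
Buyer's account: 0.00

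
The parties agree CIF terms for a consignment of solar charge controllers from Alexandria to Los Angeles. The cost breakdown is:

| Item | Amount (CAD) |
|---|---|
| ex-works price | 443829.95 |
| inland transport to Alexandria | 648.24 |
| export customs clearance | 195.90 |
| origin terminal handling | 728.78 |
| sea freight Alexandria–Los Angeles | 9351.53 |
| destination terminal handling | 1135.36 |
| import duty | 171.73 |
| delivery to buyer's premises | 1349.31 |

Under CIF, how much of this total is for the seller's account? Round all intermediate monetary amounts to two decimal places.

Seller's account: CAD 454754.40

CIF: the seller pays costs through ocean freight and marine insurance to the destination port.
Seller's account: goods 443829.95 + inland to port 648.24 + export clearance 195.90 + origin terminal 728.78 + freight 9351.53 = 454754.40
Buyer's account: destination terminal 1135.36 + duty 171.73 + delivery 1349.31 = 2656.40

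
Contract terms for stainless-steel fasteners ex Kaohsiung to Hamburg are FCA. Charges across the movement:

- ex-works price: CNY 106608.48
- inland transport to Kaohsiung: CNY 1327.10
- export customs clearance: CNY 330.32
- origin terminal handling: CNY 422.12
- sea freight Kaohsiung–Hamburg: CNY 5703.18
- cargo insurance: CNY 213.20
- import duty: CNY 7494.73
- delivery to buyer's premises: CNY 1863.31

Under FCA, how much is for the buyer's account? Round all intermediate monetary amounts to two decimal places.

FCA: the seller delivers export-cleared goods to the carrier; the buyer bears costs from that point.
Seller's account: goods 106608.48 + inland to port 1327.10 + export clearance 330.32 = 108265.90
Buyer's account: origin terminal 422.12 + freight 5703.18 + insurance 213.20 + duty 7494.73 + delivery 1863.31 = 15696.54

Buyer's account: CNY 15696.54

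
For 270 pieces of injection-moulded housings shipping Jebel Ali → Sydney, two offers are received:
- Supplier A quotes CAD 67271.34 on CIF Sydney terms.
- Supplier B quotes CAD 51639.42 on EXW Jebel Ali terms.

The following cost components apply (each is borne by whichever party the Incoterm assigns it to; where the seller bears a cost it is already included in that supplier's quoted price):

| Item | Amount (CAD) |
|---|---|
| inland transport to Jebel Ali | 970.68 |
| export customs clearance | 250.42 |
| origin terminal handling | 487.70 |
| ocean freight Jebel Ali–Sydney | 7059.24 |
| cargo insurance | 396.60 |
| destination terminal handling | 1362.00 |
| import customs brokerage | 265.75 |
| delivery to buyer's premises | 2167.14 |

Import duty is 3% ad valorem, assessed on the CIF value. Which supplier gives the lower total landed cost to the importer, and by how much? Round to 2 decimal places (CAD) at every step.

Supplier B is cheaper by CAD 6661.30

Supplier A (CIF):
The CIF price already equals the CIF value: 67271.34
Import duty = 67271.34 × 3% = 2018.14
Buyer bears (A): 1362.00 + 265.75 + 2167.14 = 3794.89
Landed cost (A) = invoice 67271.34 + 3794.89 + duty 2018.14 = 73084.37
Supplier B (EXW):
CIF value = EXW price + inland to port + export clearance + origin terminal + freight + insurance = 51639.42 + 970.68 + 250.42 + 487.70 + 7059.24 + 396.60 = 60804.06
Import duty = 60804.06 × 3% = 1824.12
Buyer bears (B): 970.68 + 250.42 + 487.70 + 7059.24 + 396.60 + 1362.00 + 265.75 + 2167.14 = 12959.53
Landed cost (B) = invoice 51639.42 + 12959.53 + duty 1824.12 = 66423.07
Difference = |73084.37 − 66423.07| = 6661.30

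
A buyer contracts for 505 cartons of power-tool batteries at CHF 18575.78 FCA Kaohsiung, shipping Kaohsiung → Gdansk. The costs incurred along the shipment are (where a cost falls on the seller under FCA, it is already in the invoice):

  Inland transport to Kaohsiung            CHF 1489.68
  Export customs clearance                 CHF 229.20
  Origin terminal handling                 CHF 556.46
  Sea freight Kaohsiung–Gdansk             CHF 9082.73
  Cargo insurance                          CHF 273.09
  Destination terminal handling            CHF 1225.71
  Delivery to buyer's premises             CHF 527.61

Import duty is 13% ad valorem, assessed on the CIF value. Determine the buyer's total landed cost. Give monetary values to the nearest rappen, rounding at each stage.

FCA: the seller delivers export-cleared goods to the carrier; the buyer bears costs from that point.
Already in the invoice (seller's account under FCA): inland to port, export clearance — exclude.
CIF value = FCA price + origin terminal + freight + insurance = 18575.78 + 556.46 + 9082.73 + 273.09 = 28488.06
Import duty = 28488.06 × 13% = 3703.45
Buyer bears: origin terminal 556.46 + freight 9082.73 + insurance 273.09 + destination terminal 1225.71 + delivery 527.61 + duty 3703.45 = 15369.05
Landed cost = invoice 18575.78 + 15369.05 = 33944.83

Total landed cost: CHF 33944.83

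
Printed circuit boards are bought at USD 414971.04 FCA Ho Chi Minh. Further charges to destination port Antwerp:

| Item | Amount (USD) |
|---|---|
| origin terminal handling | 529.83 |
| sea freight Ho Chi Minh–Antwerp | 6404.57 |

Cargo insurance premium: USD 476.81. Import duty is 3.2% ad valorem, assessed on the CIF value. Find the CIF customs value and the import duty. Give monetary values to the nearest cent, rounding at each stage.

CIF value: USD 422382.25; import duty: USD 13516.23

CIF = FCA price + pre-shipment costs + freight + insurance
CIF = 414971.04 + 529.83 + 6404.57 + 476.81 = 422382.25
Import duty = 422382.25 × 3.2% = 13516.23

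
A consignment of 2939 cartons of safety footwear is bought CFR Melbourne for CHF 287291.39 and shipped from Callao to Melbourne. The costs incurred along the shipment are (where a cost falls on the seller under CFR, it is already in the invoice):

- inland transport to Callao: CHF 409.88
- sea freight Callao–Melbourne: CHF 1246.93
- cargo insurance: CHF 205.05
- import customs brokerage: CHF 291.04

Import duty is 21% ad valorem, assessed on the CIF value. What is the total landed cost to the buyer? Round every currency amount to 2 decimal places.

CFR: the seller pays costs through ocean freight to the destination port, but not insurance.
Already in the invoice (seller's account under CFR): inland to port, freight — exclude.
CIF value = CFR price + insurance = 287291.39 + 205.05 = 287496.44
Import duty = 287496.44 × 21% = 60374.25
Buyer bears: insurance 205.05 + brokerage 291.04 + duty 60374.25 = 60870.34
Landed cost = invoice 287291.39 + 60870.34 = 348161.73

Total landed cost: CHF 348161.73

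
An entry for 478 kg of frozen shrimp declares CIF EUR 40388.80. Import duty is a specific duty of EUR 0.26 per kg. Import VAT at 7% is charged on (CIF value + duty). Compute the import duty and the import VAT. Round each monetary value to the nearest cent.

Import duty = 478 × 0.26 = 124.28
VAT base = CIF + duty = 40388.80 + 124.28 = 40513.08
Import VAT = 40513.08 × 7% = 2835.92

Import duty: EUR 124.28; import VAT: EUR 2835.92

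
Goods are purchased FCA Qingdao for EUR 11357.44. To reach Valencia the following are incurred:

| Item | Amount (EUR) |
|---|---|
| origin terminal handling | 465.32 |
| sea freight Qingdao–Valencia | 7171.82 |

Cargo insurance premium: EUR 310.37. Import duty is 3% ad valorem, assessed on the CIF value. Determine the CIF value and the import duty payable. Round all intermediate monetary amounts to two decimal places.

CIF value: EUR 19304.95; import duty: EUR 579.15

CIF = FCA price + pre-shipment costs + freight + insurance
CIF = 11357.44 + 465.32 + 7171.82 + 310.37 = 19304.95
Import duty = 19304.95 × 3% = 579.15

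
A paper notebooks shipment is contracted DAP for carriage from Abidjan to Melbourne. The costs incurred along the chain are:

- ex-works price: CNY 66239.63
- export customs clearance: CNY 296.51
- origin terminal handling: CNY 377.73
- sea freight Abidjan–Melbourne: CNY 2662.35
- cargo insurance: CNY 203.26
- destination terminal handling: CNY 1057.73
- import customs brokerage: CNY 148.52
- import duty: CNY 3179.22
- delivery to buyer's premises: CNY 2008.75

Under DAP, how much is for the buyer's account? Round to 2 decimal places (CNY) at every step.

DAP: the seller bears all costs to the named destination except import duty and clearance.
Seller's account: goods 66239.63 + export clearance 296.51 + origin terminal 377.73 + freight 2662.35 + insurance 203.26 + destination terminal 1057.73 + delivery 2008.75 = 72845.96
Buyer's account: brokerage 148.52 + duty 3179.22 = 3327.74

Buyer's account: CNY 3327.74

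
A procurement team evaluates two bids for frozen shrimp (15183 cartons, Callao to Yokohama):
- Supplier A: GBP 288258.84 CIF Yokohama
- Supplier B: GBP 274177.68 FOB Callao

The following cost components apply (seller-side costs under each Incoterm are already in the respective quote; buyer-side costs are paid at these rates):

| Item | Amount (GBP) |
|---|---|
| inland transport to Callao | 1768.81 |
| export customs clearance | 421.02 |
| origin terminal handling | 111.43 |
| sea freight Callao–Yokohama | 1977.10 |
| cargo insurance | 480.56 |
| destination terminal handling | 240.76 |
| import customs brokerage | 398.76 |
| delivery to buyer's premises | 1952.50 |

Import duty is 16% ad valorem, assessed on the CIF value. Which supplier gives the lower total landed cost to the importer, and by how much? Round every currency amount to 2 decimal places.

Supplier A (CIF):
The CIF price already equals the CIF value: 288258.84
Import duty = 288258.84 × 16% = 46121.41
Buyer bears (A): 240.76 + 398.76 + 1952.50 = 2592.02
Landed cost (A) = invoice 288258.84 + 2592.02 + duty 46121.41 = 336972.27
Supplier B (FOB):
CIF value = FOB price + freight + insurance = 274177.68 + 1977.10 + 480.56 = 276635.34
Import duty = 276635.34 × 16% = 44261.65
Buyer bears (B): 1977.10 + 480.56 + 240.76 + 398.76 + 1952.50 = 5049.68
Landed cost (B) = invoice 274177.68 + 5049.68 + duty 44261.65 = 323489.01
Difference = |336972.27 − 323489.01| = 13483.26

Supplier B is cheaper by GBP 13483.26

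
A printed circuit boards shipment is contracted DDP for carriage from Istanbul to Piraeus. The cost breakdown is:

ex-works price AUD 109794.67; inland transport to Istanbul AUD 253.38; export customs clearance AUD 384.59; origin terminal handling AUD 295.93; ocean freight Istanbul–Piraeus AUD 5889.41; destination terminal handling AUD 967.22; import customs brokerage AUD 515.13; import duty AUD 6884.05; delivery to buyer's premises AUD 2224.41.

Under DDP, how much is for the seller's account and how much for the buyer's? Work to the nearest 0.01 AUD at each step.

Seller: AUD 127208.79; buyer: AUD 0.00

DDP: the seller bears all costs including import duty.
Seller's account: goods 109794.67 + inland to port 253.38 + export clearance 384.59 + origin terminal 295.93 + freight 5889.41 + destination terminal 967.22 + brokerage 515.13 + duty 6884.05 + delivery 2224.41 = 127208.79
Buyer's account: 0.00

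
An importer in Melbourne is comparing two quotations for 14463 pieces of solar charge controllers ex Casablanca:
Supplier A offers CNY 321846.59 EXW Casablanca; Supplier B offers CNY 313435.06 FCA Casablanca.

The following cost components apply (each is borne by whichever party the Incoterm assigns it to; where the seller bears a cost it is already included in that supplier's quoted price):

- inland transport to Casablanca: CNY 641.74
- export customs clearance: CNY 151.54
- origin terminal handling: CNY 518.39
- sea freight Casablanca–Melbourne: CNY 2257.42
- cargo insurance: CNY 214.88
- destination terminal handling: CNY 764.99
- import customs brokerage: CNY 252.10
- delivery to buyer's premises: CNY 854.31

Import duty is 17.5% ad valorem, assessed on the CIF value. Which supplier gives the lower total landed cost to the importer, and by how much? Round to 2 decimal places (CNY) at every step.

Supplier B is cheaper by CNY 10815.65

Supplier A (EXW):
CIF value = EXW price + inland to port + export clearance + origin terminal + freight + insurance = 321846.59 + 641.74 + 151.54 + 518.39 + 2257.42 + 214.88 = 325630.56
Import duty = 325630.56 × 17.5% = 56985.35
Buyer bears (A): 641.74 + 151.54 + 518.39 + 2257.42 + 214.88 + 764.99 + 252.10 + 854.31 = 5655.37
Landed cost (A) = invoice 321846.59 + 5655.37 + duty 56985.35 = 384487.31
Supplier B (FCA):
CIF value = FCA price + origin terminal + freight + insurance = 313435.06 + 518.39 + 2257.42 + 214.88 = 316425.75
Import duty = 316425.75 × 17.5% = 55374.51
Buyer bears (B): 518.39 + 2257.42 + 214.88 + 764.99 + 252.10 + 854.31 = 4862.09
Landed cost (B) = invoice 313435.06 + 4862.09 + duty 55374.51 = 373671.66
Difference = |384487.31 − 373671.66| = 10815.65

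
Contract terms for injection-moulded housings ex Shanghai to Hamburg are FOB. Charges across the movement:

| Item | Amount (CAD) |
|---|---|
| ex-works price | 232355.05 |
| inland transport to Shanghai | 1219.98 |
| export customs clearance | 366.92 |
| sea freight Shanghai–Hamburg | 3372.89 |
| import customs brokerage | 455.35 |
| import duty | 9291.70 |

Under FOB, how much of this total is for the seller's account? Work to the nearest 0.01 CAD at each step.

FOB: the seller bears costs until goods are on board at the origin port; the buyer bears freight, insurance and all costs thereafter.
Seller's account: goods 232355.05 + inland to port 1219.98 + export clearance 366.92 = 233941.95
Buyer's account: freight 3372.89 + brokerage 455.35 + duty 9291.70 = 13119.94

Seller's account: CAD 233941.95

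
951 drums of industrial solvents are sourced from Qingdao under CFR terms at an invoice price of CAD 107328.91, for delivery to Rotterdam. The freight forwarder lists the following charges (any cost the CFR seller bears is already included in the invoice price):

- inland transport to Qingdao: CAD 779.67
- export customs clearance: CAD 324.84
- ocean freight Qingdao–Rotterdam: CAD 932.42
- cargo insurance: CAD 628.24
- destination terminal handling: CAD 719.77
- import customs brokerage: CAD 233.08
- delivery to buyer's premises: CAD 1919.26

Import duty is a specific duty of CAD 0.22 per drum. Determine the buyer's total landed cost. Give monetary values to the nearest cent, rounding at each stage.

CFR: the seller pays costs through ocean freight to the destination port, but not insurance.
Already in the invoice (seller's account under CFR): inland to port, export clearance, freight — exclude.
CIF value = CFR price + insurance = 107328.91 + 628.24 = 107957.15
Import duty = 951 × 0.22 = 209.22
Buyer bears: insurance 628.24 + destination terminal 719.77 + brokerage 233.08 + delivery 1919.26 + duty 209.22 = 3709.57
Landed cost = invoice 107328.91 + 3709.57 = 111038.48

Total landed cost: CAD 111038.48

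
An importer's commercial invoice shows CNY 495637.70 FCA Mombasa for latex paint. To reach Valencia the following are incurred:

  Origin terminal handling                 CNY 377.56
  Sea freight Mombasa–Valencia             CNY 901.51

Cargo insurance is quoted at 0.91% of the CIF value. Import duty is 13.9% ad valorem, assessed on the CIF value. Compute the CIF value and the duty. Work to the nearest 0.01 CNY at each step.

CIF value: CNY 501480.24; import duty: CNY 69705.75

Let C be the CIF value. C = FCA price + pre-shipment costs + freight + 0.91% × C
C − 0.91% × C = 495637.70 + 377.56 + 901.51
0.9909 × C = 496916.77
C = 496916.77 / 0.9909 = 501480.24
Insurance premium = 0.91% × 501480.24 = 4563.47
Import duty = 501480.24 × 13.9% = 69705.75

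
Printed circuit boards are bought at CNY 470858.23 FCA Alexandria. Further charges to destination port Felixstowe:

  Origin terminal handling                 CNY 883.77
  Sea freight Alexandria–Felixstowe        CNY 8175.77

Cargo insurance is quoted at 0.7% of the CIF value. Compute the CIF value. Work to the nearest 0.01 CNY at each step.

Let C be the CIF value. C = FCA price + pre-shipment costs + freight + 0.7% × C
C − 0.7% × C = 470858.23 + 883.77 + 8175.77
0.993 × C = 479917.77
C = 479917.77 / 0.993 = 483300.88
Insurance premium = 0.7% × 483300.88 = 3383.11

CIF value: CNY 483300.88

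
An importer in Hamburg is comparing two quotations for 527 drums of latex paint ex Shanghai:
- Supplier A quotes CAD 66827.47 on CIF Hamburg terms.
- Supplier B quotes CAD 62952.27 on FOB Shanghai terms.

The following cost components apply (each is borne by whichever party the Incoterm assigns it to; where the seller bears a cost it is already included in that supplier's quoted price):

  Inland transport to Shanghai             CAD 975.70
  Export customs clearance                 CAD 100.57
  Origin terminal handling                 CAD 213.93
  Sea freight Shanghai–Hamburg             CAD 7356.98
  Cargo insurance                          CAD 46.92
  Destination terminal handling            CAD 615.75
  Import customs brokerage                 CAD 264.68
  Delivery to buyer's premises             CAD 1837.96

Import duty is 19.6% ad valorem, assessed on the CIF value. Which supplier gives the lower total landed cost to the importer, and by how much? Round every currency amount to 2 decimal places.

Supplier A (CIF):
The CIF price already equals the CIF value: 66827.47
Import duty = 66827.47 × 19.6% = 13098.18
Buyer bears (A): 615.75 + 264.68 + 1837.96 = 2718.39
Landed cost (A) = invoice 66827.47 + 2718.39 + duty 13098.18 = 82644.04
Supplier B (FOB):
CIF value = FOB price + freight + insurance = 62952.27 + 7356.98 + 46.92 = 70356.17
Import duty = 70356.17 × 19.6% = 13789.81
Buyer bears (B): 7356.98 + 46.92 + 615.75 + 264.68 + 1837.96 = 10122.29
Landed cost (B) = invoice 62952.27 + 10122.29 + duty 13789.81 = 86864.37
Difference = |82644.04 − 86864.37| = 4220.33

Supplier A is cheaper by CAD 4220.33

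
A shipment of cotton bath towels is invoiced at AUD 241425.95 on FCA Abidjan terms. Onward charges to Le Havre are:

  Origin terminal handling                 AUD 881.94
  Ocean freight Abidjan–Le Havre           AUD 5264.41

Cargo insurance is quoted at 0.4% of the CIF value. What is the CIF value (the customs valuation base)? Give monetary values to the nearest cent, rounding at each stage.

Let C be the CIF value. C = FCA price + pre-shipment costs + freight + 0.4% × C
C − 0.4% × C = 241425.95 + 881.94 + 5264.41
0.996 × C = 247572.30
C = 247572.30 / 0.996 = 248566.57
Insurance premium = 0.4% × 248566.57 = 994.27

CIF value: AUD 248566.57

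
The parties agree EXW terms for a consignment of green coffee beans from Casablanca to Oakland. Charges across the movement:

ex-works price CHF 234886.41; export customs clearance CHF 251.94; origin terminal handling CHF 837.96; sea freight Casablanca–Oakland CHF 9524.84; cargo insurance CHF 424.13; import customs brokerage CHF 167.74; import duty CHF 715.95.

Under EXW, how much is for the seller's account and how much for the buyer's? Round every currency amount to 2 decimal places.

Seller: CHF 234886.41; buyer: CHF 11922.56

EXW: the seller makes goods available at their premises; the buyer bears all onward costs.
Seller's account: goods 234886.41 = 234886.41
Buyer's account: export clearance 251.94 + origin terminal 837.96 + freight 9524.84 + insurance 424.13 + brokerage 167.74 + duty 715.95 = 11922.56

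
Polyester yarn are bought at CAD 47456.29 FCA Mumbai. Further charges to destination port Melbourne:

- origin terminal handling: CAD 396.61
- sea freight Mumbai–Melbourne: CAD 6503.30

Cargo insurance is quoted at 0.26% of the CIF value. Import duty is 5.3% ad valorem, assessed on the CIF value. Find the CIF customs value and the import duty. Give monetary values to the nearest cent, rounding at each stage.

Let C be the CIF value. C = FCA price + pre-shipment costs + freight + 0.26% × C
C − 0.26% × C = 47456.29 + 396.61 + 6503.30
0.9974 × C = 54356.20
C = 54356.20 / 0.9974 = 54497.89
Insurance premium = 0.26% × 54497.89 = 141.69
Import duty = 54497.89 × 5.3% = 2888.39

CIF value: CAD 54497.89; import duty: CAD 2888.39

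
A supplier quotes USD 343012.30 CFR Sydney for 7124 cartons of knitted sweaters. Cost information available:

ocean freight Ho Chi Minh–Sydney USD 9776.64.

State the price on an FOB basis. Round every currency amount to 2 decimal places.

FOB price: USD 333235.66

From CFR to FOB, the seller no longer bears: freight.
FOB price = 343012.30 − 9776.64 = 333235.66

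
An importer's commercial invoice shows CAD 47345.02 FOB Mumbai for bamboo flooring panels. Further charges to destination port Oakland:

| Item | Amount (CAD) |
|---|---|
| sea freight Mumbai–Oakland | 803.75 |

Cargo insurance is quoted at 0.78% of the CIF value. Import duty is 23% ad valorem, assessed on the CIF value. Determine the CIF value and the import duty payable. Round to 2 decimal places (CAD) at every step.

CIF value: CAD 48527.28; import duty: CAD 11161.27

Let C be the CIF value. C = FOB price + freight + 0.78% × C
C − 0.78% × C = 47345.02 + 803.75
0.9922 × C = 48148.77
C = 48148.77 / 0.9922 = 48527.28
Insurance premium = 0.78% × 48527.28 = 378.51
Import duty = 48527.28 × 23% = 11161.27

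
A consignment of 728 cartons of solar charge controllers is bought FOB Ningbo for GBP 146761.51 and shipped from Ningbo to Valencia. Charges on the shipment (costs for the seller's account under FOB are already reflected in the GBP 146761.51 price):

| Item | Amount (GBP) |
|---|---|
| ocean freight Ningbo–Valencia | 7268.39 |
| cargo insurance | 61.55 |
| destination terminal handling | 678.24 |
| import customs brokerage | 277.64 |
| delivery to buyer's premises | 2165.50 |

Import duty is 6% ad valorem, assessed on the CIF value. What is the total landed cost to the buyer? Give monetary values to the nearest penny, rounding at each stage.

FOB: the seller bears costs until goods are on board at the origin port; the buyer bears freight, insurance and all costs thereafter.
CIF value = FOB price + freight + insurance = 146761.51 + 7268.39 + 61.55 = 154091.45
Import duty = 154091.45 × 6% = 9245.49
Buyer bears: freight 7268.39 + insurance 61.55 + destination terminal 678.24 + brokerage 277.64 + delivery 2165.50 + duty 9245.49 = 19696.81
Landed cost = invoice 146761.51 + 19696.81 = 166458.32

Total landed cost: GBP 166458.32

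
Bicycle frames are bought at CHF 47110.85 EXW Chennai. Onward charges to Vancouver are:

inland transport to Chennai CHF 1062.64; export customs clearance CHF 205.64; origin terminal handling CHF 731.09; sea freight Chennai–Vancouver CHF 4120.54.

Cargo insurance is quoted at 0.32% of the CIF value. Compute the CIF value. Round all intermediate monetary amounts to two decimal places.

CIF value: CHF 53401.65

Let C be the CIF value. C = EXW price + pre-shipment costs + freight + 0.32% × C
C − 0.32% × C = 47110.85 + 1062.64 + 205.64 + 731.09 + 4120.54
0.9968 × C = 53230.76
C = 53230.76 / 0.9968 = 53401.65
Insurance premium = 0.32% × 53401.65 = 170.89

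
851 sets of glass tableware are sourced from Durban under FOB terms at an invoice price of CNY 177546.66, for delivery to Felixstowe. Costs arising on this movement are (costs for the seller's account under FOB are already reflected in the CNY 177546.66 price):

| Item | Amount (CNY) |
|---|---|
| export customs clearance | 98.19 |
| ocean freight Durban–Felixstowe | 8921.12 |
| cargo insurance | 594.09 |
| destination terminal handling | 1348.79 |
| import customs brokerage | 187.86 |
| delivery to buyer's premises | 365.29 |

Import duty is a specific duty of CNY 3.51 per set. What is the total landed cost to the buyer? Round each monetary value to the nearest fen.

FOB: the seller bears costs until goods are on board at the origin port; the buyer bears freight, insurance and all costs thereafter.
Already in the invoice (seller's account under FOB): export clearance — exclude.
CIF value = FOB price + freight + insurance = 177546.66 + 8921.12 + 594.09 = 187061.87
Import duty = 851 × 3.51 = 2987.01
Buyer bears: freight 8921.12 + insurance 594.09 + destination terminal 1348.79 + brokerage 187.86 + delivery 365.29 + duty 2987.01 = 14404.16
Landed cost = invoice 177546.66 + 14404.16 = 191950.82

Total landed cost: CNY 191950.82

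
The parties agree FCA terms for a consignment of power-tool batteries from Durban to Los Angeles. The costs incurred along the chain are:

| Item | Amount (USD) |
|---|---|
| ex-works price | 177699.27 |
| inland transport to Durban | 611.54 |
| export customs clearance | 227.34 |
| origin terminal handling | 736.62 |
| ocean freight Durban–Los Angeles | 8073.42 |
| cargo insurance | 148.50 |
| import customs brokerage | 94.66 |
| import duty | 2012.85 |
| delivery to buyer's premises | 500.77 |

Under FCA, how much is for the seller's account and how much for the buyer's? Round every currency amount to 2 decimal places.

Seller: USD 178538.15; buyer: USD 11566.82

FCA: the seller delivers export-cleared goods to the carrier; the buyer bears costs from that point.
Seller's account: goods 177699.27 + inland to port 611.54 + export clearance 227.34 = 178538.15
Buyer's account: origin terminal 736.62 + freight 8073.42 + insurance 148.50 + brokerage 94.66 + duty 2012.85 + delivery 500.77 = 11566.82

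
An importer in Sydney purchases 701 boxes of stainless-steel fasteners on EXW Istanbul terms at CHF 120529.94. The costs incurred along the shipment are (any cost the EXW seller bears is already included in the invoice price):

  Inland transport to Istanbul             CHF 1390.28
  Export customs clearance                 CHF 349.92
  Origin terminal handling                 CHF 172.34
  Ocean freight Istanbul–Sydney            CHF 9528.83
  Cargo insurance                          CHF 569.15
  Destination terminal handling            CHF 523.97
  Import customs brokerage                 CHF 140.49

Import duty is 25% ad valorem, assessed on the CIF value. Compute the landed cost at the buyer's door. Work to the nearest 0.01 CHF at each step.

EXW: the seller makes goods available at their premises; the buyer bears all onward costs.
CIF value = EXW price + inland to port + export clearance + origin terminal + freight + insurance = 120529.94 + 1390.28 + 349.92 + 172.34 + 9528.83 + 569.15 = 132540.46
Import duty = 132540.46 × 25% = 33135.12
Buyer bears: inland to port 1390.28 + export clearance 349.92 + origin terminal 172.34 + freight 9528.83 + insurance 569.15 + destination terminal 523.97 + brokerage 140.49 + duty 33135.12 = 45810.10
Landed cost = invoice 120529.94 + 45810.10 = 166340.04

Total landed cost: CHF 166340.04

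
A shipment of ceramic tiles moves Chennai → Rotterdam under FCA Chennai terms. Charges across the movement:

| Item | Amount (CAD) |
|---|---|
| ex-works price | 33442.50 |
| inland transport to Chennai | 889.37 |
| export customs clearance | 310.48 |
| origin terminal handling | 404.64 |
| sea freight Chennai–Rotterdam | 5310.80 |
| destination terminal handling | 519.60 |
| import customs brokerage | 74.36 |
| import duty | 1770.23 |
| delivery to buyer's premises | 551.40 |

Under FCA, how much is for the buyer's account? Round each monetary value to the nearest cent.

Buyer's account: CAD 8631.03

FCA: the seller delivers export-cleared goods to the carrier; the buyer bears costs from that point.
Seller's account: goods 33442.50 + inland to port 889.37 + export clearance 310.48 = 34642.35
Buyer's account: origin terminal 404.64 + freight 5310.80 + destination terminal 519.60 + brokerage 74.36 + duty 1770.23 + delivery 551.40 = 8631.03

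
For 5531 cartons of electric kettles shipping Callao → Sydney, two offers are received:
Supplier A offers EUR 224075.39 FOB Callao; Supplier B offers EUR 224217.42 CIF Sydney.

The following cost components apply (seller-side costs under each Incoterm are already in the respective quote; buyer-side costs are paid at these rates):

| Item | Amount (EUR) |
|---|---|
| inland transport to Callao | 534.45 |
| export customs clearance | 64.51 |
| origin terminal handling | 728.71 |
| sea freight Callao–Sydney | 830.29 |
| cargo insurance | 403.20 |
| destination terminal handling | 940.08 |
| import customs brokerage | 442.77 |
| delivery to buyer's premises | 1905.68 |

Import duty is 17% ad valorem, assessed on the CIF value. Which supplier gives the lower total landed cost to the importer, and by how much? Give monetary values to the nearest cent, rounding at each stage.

Supplier A (FOB):
CIF value = FOB price + freight + insurance = 224075.39 + 830.29 + 403.20 = 225308.88
Import duty = 225308.88 × 17% = 38302.51
Buyer bears (A): 830.29 + 403.20 + 940.08 + 442.77 + 1905.68 = 4522.02
Landed cost (A) = invoice 224075.39 + 4522.02 + duty 38302.51 = 266899.92
Supplier B (CIF):
The CIF price already equals the CIF value: 224217.42
Import duty = 224217.42 × 17% = 38116.96
Buyer bears (B): 940.08 + 442.77 + 1905.68 = 3288.53
Landed cost (B) = invoice 224217.42 + 3288.53 + duty 38116.96 = 265622.91
Difference = |266899.92 − 265622.91| = 1277.01

Supplier B is cheaper by EUR 1277.01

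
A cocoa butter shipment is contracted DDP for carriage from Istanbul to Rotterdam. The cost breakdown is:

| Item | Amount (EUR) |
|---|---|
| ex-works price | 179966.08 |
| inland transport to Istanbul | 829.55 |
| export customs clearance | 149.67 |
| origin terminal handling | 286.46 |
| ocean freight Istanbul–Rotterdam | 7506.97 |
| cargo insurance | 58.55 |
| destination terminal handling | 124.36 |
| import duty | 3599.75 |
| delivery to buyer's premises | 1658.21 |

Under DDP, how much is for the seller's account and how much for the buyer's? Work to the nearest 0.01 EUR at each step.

DDP: the seller bears all costs including import duty.
Seller's account: goods 179966.08 + inland to port 829.55 + export clearance 149.67 + origin terminal 286.46 + freight 7506.97 + insurance 58.55 + destination terminal 124.36 + duty 3599.75 + delivery 1658.21 = 194179.60
Buyer's account: 0.00

Seller: EUR 194179.60; buyer: EUR 0.00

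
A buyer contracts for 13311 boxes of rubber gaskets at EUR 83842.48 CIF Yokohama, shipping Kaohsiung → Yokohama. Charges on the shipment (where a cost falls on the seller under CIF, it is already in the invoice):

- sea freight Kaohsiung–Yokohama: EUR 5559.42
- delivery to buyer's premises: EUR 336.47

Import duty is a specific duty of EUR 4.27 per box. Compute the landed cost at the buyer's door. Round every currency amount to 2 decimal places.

Total landed cost: EUR 141016.92

CIF: the seller pays costs through ocean freight and marine insurance to the destination port.
Already in the invoice (seller's account under CIF): freight — exclude.
The CIF price already equals the CIF value: 83842.48
Import duty = 13311 × 4.27 = 56837.97
Buyer bears: delivery 336.47 + duty 56837.97 = 57174.44
Landed cost = invoice 83842.48 + 57174.44 = 141016.92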